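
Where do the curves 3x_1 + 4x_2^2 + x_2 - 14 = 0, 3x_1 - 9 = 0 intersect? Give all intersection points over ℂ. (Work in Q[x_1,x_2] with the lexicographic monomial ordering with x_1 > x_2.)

Compute a lex Gröbner basis by Buchberger's algorithm.
f_1 = 3x_1 + 4x_2^2 + x_2 - 14, LT = x_1.
f_2 = 3x_1 - 9, LT = x_1.

S(f_1,f_2): lcm = x_1. S = 4/3x_2^2 + 1/3x_2 - 5/3.
  reduce S modulo (f_1, f_2):
  remainder 4/3x_2^2 + 1/3x_2 - 5/3 ≠ 0; add h_3 = 4/3x_2^2 + 1/3x_2 - 5/3 to the basis.

The other S-polynomials (S(f_1,h_3), S(f_2,h_3)) all reduce to 0 modulo the current basis, so we have a Gröbner basis.
Inter-reduce: drop elements whose leading term is divisible by another's, tail-reduce, and make monic.
Reduced Gröbner basis: {x_1 - 3, x_2^2 + 1/4x_2 - 5/4}.

A lex Gröbner basis eliminates variables successively. Here x_2^2 + 1/4x_2 - 5/4 depends only on x_2, with roots {-5/4, 1}; lifting each root through the earlier basis elements recovers the full solutions.
  x_2 = -5/4: the earlier basis element becomes x_1 - 3 = 0, giving x_1 = 3 — point (3, -5/4).
  x_2 = 1: the earlier basis element becomes x_1 - 3 = 0, giving x_1 = 3 — point (3, 1).

{(3, -5/4), (3, 1)}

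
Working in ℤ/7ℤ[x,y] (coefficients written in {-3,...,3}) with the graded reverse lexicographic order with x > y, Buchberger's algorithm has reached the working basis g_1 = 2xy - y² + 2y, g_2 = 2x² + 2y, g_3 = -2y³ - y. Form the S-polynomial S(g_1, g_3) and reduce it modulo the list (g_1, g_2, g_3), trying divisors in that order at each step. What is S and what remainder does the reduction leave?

S(g_1, g_3) = 3y⁴ + y³ + 3xy; remainder on division = 0.

lcm(LM(g_1), LM(g_3)) = xy³.
S = (lcm/LT(g_1))·g_1 − (lcm/LT(g_3))·g_3 = 3y⁴ + y³ + 3xy.
Reduce S modulo (g_1, g_2, g_3) in that order:
  leading term y⁴: subtract (2y)·g_3 from 3y⁴ + y³ + 3xy → y³ + 3xy + 2y²
  leading term y³: subtract (3)·g_3 from y³ + 3xy + 2y² → 3xy + 2y² + 3y
  leading term xy: subtract (-2)·g_1 from 3xy + 2y² + 3y → 0
The remainder is 0, so this S-polynomial contributes no new basis element.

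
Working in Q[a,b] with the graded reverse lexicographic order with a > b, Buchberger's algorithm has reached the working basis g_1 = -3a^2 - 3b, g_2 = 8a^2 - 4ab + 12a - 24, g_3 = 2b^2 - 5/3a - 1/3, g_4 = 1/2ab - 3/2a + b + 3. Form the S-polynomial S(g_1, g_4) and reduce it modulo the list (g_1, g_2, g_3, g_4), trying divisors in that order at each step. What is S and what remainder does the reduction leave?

lcm(LM(g_1), LM(g_4)) = a^2b.
S = (lcm/LT(g_1))·g_1 − (lcm/LT(g_4))·g_4 = 3a^2 - 2ab + b^2 - 6a.
Reduce S modulo (g_1, g_2, g_3, g_4) in that order:
  leading term a^2: subtract (-1)·g_1 from 3a^2 - 2ab + b^2 - 6a → -2ab + b^2 - 6a - 3b
  leading term ab: subtract (-4)·g_4 from -2ab + b^2 - 6a - 3b → b^2 - 12a + b + 12
  leading term b^2: subtract (1/2)·g_3 from b^2 - 12a + b + 12 → -67/6a + b + 73/6
  leading term a: no divisor's leading term divides it; move -67/6a to the remainder.
  leading term b: no divisor's leading term divides it; move b to the remainder.
  leading term 1: no divisor's leading term divides it; move 73/6 to the remainder.
The remainder -67/6a + b + 73/6 is nonzero, so it would be added as the next basis element.
An S-polynomial is built so that the two leading terms cancel; whether anything survives reduction is exactly the Gröbner-basis criterion.

S(g_1, g_4) = 3a^2 - 2ab + b^2 - 6a; remainder on division = -67/6a + b + 73/6.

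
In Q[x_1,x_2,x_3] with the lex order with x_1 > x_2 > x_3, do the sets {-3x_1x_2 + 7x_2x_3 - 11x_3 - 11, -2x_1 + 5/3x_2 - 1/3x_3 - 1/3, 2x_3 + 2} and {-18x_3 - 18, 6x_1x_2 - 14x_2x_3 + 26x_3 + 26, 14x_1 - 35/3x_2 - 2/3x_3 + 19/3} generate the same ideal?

No, the ideals differ.

For a fixed monomial order, each ideal has a unique reduced Gröbner basis; comparing bases decides equality.
Buchberger on the first generating set:
f_1 = -3x_1x_2 + 7x_2x_3 - 11x_3 - 11, LT = x_1x_2.
f_2 = -2x_1 + 5/3x_2 - 1/3x_3 - 1/3, LT = x_1.
f_3 = 2x_3 + 2, LT = x_3.

S(f_1,f_2): lcm = x_1x_2. S = 5/6x_2^2 - 5/2x_2x_3 - 1/6x_2 + 11/3x_3 + 11/3.
  leading term x_2^2: no divisor's leading term divides it; move 5/6x_2^2 to the remainder.
  leading term x_2x_3: subtract (-5/4x_2)·f_3 from -5/2x_2x_3 - 1/6x_2 + 11/3x_3 + 11/3 → 7/3x_2 + 11/3x_3 + 11/3
  leading term x_2: no divisor's leading term divides it; move 7/3x_2 to the remainder.
  leading term x_3: subtract (11/6)·f_3 from 11/3x_3 + 11/3 → 0
  remainder 5/6x_2^2 + 7/3x_2 ≠ 0; add g_4 = 5/6x_2^2 + 7/3x_2 to the basis.

The other S-polynomials (S(f_1,f_3), S(f_2,f_3), S(f_1,g_4), S(f_2,g_4), S(f_3,g_4)) all reduce to 0 modulo the current basis, so we have a Gröbner basis.
Inter-reduce: drop elements whose leading term is divisible by another's, tail-reduce, and make monic.
Reduced Gröbner basis: {x_1 - 5/6x_2, x_2^2 + 14/5x_2, x_3 + 1}.

Buchberger on the second generating set:
h_1 = -18x_3 - 18, LT = x_3.
h_2 = 6x_1x_2 - 14x_2x_3 + 26x_3 + 26, LT = x_1x_2.
h_3 = 14x_1 - 35/3x_2 - 2/3x_3 + 19/3, LT = x_1.

S(h_2,h_3): lcm = x_1x_2. S = 5/6x_2^2 - 16/7x_2x_3 - 19/42x_2 + 13/3x_3 + 13/3.
  leading term x_2^2: no divisor's leading term divides it; move 5/6x_2^2 to the remainder.
  leading term x_2x_3: subtract (8/63x_2)·h_1 from -16/7x_2x_3 - 19/42x_2 + 13/3x_3 + 13/3 → 11/6x_2 + 13/3x_3 + 13/3
  leading term x_2: no divisor's leading term divides it; move 11/6x_2 to the remainder.
  leading term x_3: subtract (-13/54)·h_1 from 13/3x_3 + 13/3 → 0
  remainder 5/6x_2^2 + 11/6x_2 ≠ 0; add k_4 = 5/6x_2^2 + 11/6x_2 to the basis.

The other S-polynomials (S(h_1,h_2), S(h_1,h_3), S(h_1,k_4), S(h_2,k_4), S(h_3,k_4)) all reduce to 0 modulo the current basis, so we have a Gröbner basis.
Inter-reduce: drop elements whose leading term is divisible by another's, tail-reduce, and make monic.
Reduced Gröbner basis: {x_1 - 5/6x_2 + 1/2, x_2^2 + 11/5x_2, x_3 + 1}.

The bases are distinct; the ideals are different.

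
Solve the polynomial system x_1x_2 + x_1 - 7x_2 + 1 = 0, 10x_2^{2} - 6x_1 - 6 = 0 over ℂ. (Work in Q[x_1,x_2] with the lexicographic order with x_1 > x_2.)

Compute a lex Gröbner basis by Buchberger's algorithm.
f_1 = x_1x_2 + x_1 - 7x_2 + 1, LT = x_1x_2.
f_2 = -6x_1 + 10x_2^{2} - 6, LT = x_1.

S(f_1,f_2): lcm = x_1x_2. S = x_1 + \tfrac{5}{3}x_2^{3} - 8x_2 + 1.
  leading term x_1: subtract (-\tfrac{1}{6})·f_2 from x_1 + \tfrac{5}{3}x_2^{3} - 8x_2 + 1 → \tfrac{5}{3}x_2^{3} + \tfrac{5}{3}x_2^{2} - 8x_2
  leading term x_2^{3}: no divisor's leading term divides it; move \tfrac{5}{3}x_2^{3} to the remainder.
  leading term x_2^{2}: no divisor's leading term divides it; move \tfrac{5}{3}x_2^{2} to the remainder.
  leading term x_2: no divisor's leading term divides it; move -8x_2 to the remainder.
  remainder \tfrac{5}{3}x_2^{3} + \tfrac{5}{3}x_2^{2} - 8x_2 ≠ 0; add h_3 = \tfrac{5}{3}x_2^{3} + \tfrac{5}{3}x_2^{2} - 8x_2 to the basis.

The other S-polynomials (S(f_1,h_3), S(f_2,h_3)) all reduce to 0 modulo the current basis, so we have a Gröbner basis.
Inter-reduce: drop elements whose leading term is divisible by another's, tail-reduce, and make monic.
Reduced Gröbner basis: {x_1 - \tfrac{5}{3}x_2^{2} + 1, x_2^{3} + x_2^{2} - \tfrac{24}{5}x_2}.

Elimination: the polynomial x_2^{3} + x_2^{2} - \tfrac{24}{5}x_2 lies in the elimination ideal for x_2, so x_2 ∈ {0, -1/2 + sqrt(505)/10, -sqrt(505)/10 - 1/2}. For each such x_2, the remaining basis elements (now univariate) give the rest of the solution.
  x_2 = 0: the earlier basis element becomes x_1 + 1 = 0, giving x_1 = -1 — point (-1, 0).
  x_2 = -1/2 + sqrt(505)/10: the earlier basis element becomes x_1 - 47/6 + sqrt(505)/6 = 0, giving x_1 = 47/6 - sqrt(505)/6 — point (47/6 - sqrt(505)/6, -1/2 + sqrt(505)/10).
  x_2 = -sqrt(505)/10 - 1/2: the earlier basis element becomes x_1 - 47/6 - sqrt(505)/6 = 0, giving x_1 = sqrt(505)/6 + 47/6 — point (sqrt(505)/6 + 47/6, -sqrt(505)/10 - 1/2).
Each listed point satisfies every original equation (direct substitution).

{(-1, 0), (47/6 - sqrt(505)/6, -1/2 + sqrt(505)/10), (sqrt(505)/6 + 47/6, -sqrt(505)/10 - 1/2)}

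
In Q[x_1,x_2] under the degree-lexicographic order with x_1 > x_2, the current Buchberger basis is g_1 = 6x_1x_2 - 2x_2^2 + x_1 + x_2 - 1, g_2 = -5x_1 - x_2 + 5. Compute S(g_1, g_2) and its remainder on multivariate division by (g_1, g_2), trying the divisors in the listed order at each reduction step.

S(g_1, g_2) = -8/15x_2^2 + 1/6x_1 + 7/6x_2 - 1/6; remainder on division = -8/15x_2^2 + 17/15x_2.

lcm(LM(g_1), LM(g_2)) = x_1x_2.
S = (lcm/LT(g_1))·g_1 − (lcm/LT(g_2))·g_2 = -8/15x_2^2 + 1/6x_1 + 7/6x_2 - 1/6.
Reduce S modulo (g_1, g_2) in that order:
  leading term x_2^2: no divisor's leading term divides it; move -8/15x_2^2 to the remainder.
  leading term x_1: subtract (-1/30)·g_2 from 1/6x_1 + 7/6x_2 - 1/6 → 17/15x_2
  leading term x_2: no divisor's leading term divides it; move 17/15x_2 to the remainder.
The remainder -8/15x_2^2 + 17/15x_2 is nonzero, so it would be added as the next basis element.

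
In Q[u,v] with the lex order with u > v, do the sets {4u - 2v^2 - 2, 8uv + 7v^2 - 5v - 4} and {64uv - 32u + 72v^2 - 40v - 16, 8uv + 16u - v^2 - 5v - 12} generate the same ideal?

Yes, the ideals are equal.

Two ideals are equal iff their reduced Gröbner bases coincide (the reduced basis is unique for a fixed ordering).
Buchberger on the first generating set:
f_1 = 4u - 2v^2 - 2, LT = u.
f_2 = 8uv + 7v^2 - 5v - 4, LT = uv.

S(f_1,f_2): lcm = uv. S = -1/2v^3 - 7/8v^2 + 1/8v + 1/2.
  leading term v^3: no divisor's leading term divides it; move -1/2v^3 to the remainder.
  leading term v^2: no divisor's leading term divides it; move -7/8v^2 to the remainder.
  leading term v: no divisor's leading term divides it; move 1/8v to the remainder.
  leading term 1: no divisor's leading term divides it; move 1/2 to the remainder.
  remainder -1/2v^3 - 7/8v^2 + 1/8v + 1/2 ≠ 0; add g_3 = -1/2v^3 - 7/8v^2 + 1/8v + 1/2 to the basis.

The other S-polynomials (S(f_1,g_3), S(f_2,g_3)) all reduce to 0 modulo the current basis, so we have a Gröbner basis.
Inter-reduce: drop elements whose leading term is divisible by another's, tail-reduce, and make monic.
Reduced Gröbner basis: {u - 1/2v^2 - 1/2, v^3 + 7/4v^2 - 1/4v - 1}.

Buchberger on the second generating set:
h_1 = 64uv - 32u + 72v^2 - 40v - 16, LT = uv.
h_2 = 8uv + 16u - v^2 - 5v - 12, LT = uv.

S(h_1,h_2): lcm = uv. S = -5/2u + 5/4v^2 + 5/4.
  leading term u: no divisor's leading term divides it; move -5/2u to the remainder.
  leading term v^2: no divisor's leading term divides it; move 5/4v^2 to the remainder.
  leading term 1: no divisor's leading term divides it; move 5/4 to the remainder.
  remainder -5/2u + 5/4v^2 + 5/4 ≠ 0; add k_3 = -5/2u + 5/4v^2 + 5/4 to the basis.

S(h_1,k_3): lcm = uv. S = -1/2u + 1/2v^3 + 9/8v^2 - 1/8v - 1/4.
  leading term u: subtract (1/5)·k_3 from -1/2u + 1/2v^3 + 9/8v^2 - 1/8v - 1/4 → 1/2v^3 + 7/8v^2 - 1/8v - 1/2
  leading term v^3: no divisor's leading term divides it; move 1/2v^3 to the remainder.
  leading term v^2: no divisor's leading term divides it; move 7/8v^2 to the remainder.
  leading term v: no divisor's leading term divides it; move -1/8v to the remainder.
  leading term 1: no divisor's leading term divides it; move -1/2 to the remainder.
  remainder 1/2v^3 + 7/8v^2 - 1/8v - 1/2 ≠ 0; add k_4 = 1/2v^3 + 7/8v^2 - 1/8v - 1/2 to the basis.

The other S-polynomials (S(h_2,k_3), S(h_1,k_4), S(h_2,k_4), S(k_3,k_4)) all reduce to 0 modulo the current basis, so we have a Gröbner basis.
Inter-reduce: drop elements whose leading term is divisible by another's, tail-reduce, and make monic.
Reduced Gröbner basis: {u - 1/2v^2 - 1/2, v^3 + 7/4v^2 - 1/4v - 1}.

Same reduced basis, so the two generating sets span the same ideal.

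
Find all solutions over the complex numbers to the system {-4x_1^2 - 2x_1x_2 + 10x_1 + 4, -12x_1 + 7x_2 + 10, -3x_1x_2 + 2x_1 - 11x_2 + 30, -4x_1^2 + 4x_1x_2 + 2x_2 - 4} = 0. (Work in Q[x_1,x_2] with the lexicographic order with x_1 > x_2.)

Compute a lex Gröbner basis by Buchberger's algorithm.
f_1 = -4x_1^2 - 2x_1x_2 + 10x_1 + 4, LT = x_1^2.
f_2 = -12x_1 + 7x_2 + 10, LT = x_1.
f_3 = -3x_1x_2 + 2x_1 - 11x_2 + 30, LT = x_1x_2.
f_4 = -4x_1^2 + 4x_1x_2 + 2x_2 - 4, LT = x_1^2.

S(f_1,f_2): lcm = x_1^2. S = 13/12x_1x_2 - 5/3x_1 - 1.
  leading term x_1x_2: subtract (-13/144x_2)·f_2 from 13/12x_1x_2 - 5/3x_1 - 1 → -5/3x_1 + 91/144x_2^2 + 65/72x_2 - 1
  leading term x_1: subtract (5/36)·f_2 from -5/3x_1 + 91/144x_2^2 + 65/72x_2 - 1 → 91/144x_2^2 - 5/72x_2 - 43/18
  leading term x_2^2: no divisor's leading term divides it; move 91/144x_2^2 to the remainder.
  leading term x_2: no divisor's leading term divides it; move -5/72x_2 to the remainder.
  leading term 1: no divisor's leading term divides it; move -43/18 to the remainder.
  remainder 91/144x_2^2 - 5/72x_2 - 43/18 ≠ 0; add h_5 = 91/144x_2^2 - 5/72x_2 - 43/18 to the basis.

S(f_1,f_3): lcm = x_1^2x_2. S = 2/3x_1^2 + 1/2x_1x_2^2 - 37/6x_1x_2 + 10x_1 - x_2.
  leading term x_1^2: subtract (-1/6)·f_1 from 2/3x_1^2 + 1/2x_1x_2^2 - 37/6x_1x_2 + 10x_1 - x_2 → 1/2x_1x_2^2 - 13/2x_1x_2 + 35/3x_1 - x_2 + 2/3
  leading term x_1x_2^2: subtract (-1/24x_2^2)·f_2 from 1/2x_1x_2^2 - 13/2x_1x_2 + 35/3x_1 - x_2 + 2/3 → -13/2x_1x_2 + 35/3x_1 + 7/24x_2^3 + 5/12x_2^2 - x_2 + 2/3
  leading term x_1x_2: subtract (13/24x_2)·f_2 from -13/2x_1x_2 + 35/3x_1 + 7/24x_2^3 + 5/12x_2^2 - x_2 + 2/3 → 35/3x_1 + 7/24x_2^3 - 27/8x_2^2 - 77/12x_2 + 2/3
  leading term x_1: subtract (-35/36)·f_2 from 35/3x_1 + 7/24x_2^3 - 27/8x_2^2 - 77/12x_2 + 2/3 → 7/24x_2^3 - 27/8x_2^2 + 7/18x_2 + 187/18
  leading term x_2^3: subtract (6/13x_2)·h_5 from 7/24x_2^3 - 27/8x_2^2 + 7/18x_2 + 187/18 → -1043/312x_2^2 + 349/234x_2 + 187/18
  leading term x_2^2: subtract (-894/169)·h_5 from -1043/312x_2^2 + 349/234x_2 + 187/18 → 6839/6084x_2 - 6839/3042
  leading term x_2: no divisor's leading term divides it; move 6839/6084x_2 to the remainder.
  leading term 1: no divisor's leading term divides it; move -6839/3042 to the remainder.
  remainder 6839/6084x_2 - 6839/3042 ≠ 0; add h_6 = 6839/6084x_2 - 6839/3042 to the basis.

S(f_1,f_4): lcm = x_1^2. S = 3/2x_1x_2 - 5/2x_1 + 1/2x_2 - 2.
  leading term x_1x_2: subtract (-1/8x_2)·f_2 from 3/2x_1x_2 - 5/2x_1 + 1/2x_2 - 2 → -5/2x_1 + 7/8x_2^2 + 7/4x_2 - 2
  leading term x_1: subtract (5/24)·f_2 from -5/2x_1 + 7/8x_2^2 + 7/4x_2 - 2 → 7/8x_2^2 + 7/24x_2 - 49/12
  leading term x_2^2: subtract (18/13)·h_5 from 7/8x_2^2 + 7/24x_2 - 49/12 → 121/312x_2 - 121/156
  leading term x_2: subtract (4719/13678)·h_6 from 121/312x_2 - 121/156 → 0
  remainder 0.

S(f_2,f_3): lcm = x_1x_2. S = 2/3x_1 - 7/12x_2^2 - 9/2x_2 + 10.
  leading term x_1: subtract (-1/18)·f_2 from 2/3x_1 - 7/12x_2^2 - 9/2x_2 + 10 → -7/12x_2^2 - 37/9x_2 + 95/9
  leading term x_2^2: subtract (-12/13)·h_5 from -7/12x_2^2 - 37/9x_2 + 95/9 → -977/234x_2 + 977/117
  leading term x_2: subtract (-26/7)·h_6 from -977/234x_2 + 977/117 → 0
  remainder 0.

S(f_2,f_4): lcm = x_1^2. S = 5/12x_1x_2 - 5/6x_1 + 1/2x_2 - 1.
  leading term x_1x_2: subtract (-5/144x_2)·f_2 from 5/12x_1x_2 - 5/6x_1 + 1/2x_2 - 1 → -5/6x_1 + 35/144x_2^2 + 61/72x_2 - 1
  leading term x_1: subtract (5/72)·f_2 from -5/6x_1 + 35/144x_2^2 + 61/72x_2 - 1 → 35/144x_2^2 + 13/36x_2 - 61/36
  leading term x_2^2: subtract (5/13)·h_5 from 35/144x_2^2 + 13/36x_2 - 61/36 → 121/312x_2 - 121/156
  leading term x_2: subtract (4719/13678)·h_6 from 121/312x_2 - 121/156 → 0
  remainder 0.

S(f_3,f_4): lcm = x_1^2x_2. S = -2/3x_1^2 + x_1x_2^2 + 11/3x_1x_2 - 10x_1 + 1/2x_2^2 - x_2.
  leading term x_1^2: subtract (1/6)·f_1 from -2/3x_1^2 + x_1x_2^2 + 11/3x_1x_2 - 10x_1 + 1/2x_2^2 - x_2 → x_1x_2^2 + 4x_1x_2 - 35/3x_1 + 1/2x_2^2 - x_2 - 2/3
  leading term x_1x_2^2: subtract (-1/12x_2^2)·f_2 from x_1x_2^2 + 4x_1x_2 - 35/3x_1 + 1/2x_2^2 - x_2 - 2/3 → 4x_1x_2 - 35/3x_1 + 7/12x_2^3 + 4/3x_2^2 - x_2 - 2/3
  leading term x_1x_2: subtract (-1/3x_2)·f_2 from 4x_1x_2 - 35/3x_1 + 7/12x_2^3 + 4/3x_2^2 - x_2 - 2/3 → -35/3x_1 + 7/12x_2^3 + 11/3x_2^2 + 7/3x_2 - 2/3
  leading term x_1: subtract (35/36)·f_2 from -35/3x_1 + 7/12x_2^3 + 11/3x_2^2 + 7/3x_2 - 2/3 → 7/12x_2^3 + 11/3x_2^2 - 161/36x_2 - 187/18
  leading term x_2^3: subtract (12/13x_2)·h_5 from 7/12x_2^3 + 11/3x_2^2 - 161/36x_2 - 187/18 → 97/26x_2^2 - 1061/468x_2 - 187/18
  leading term x_2^2: subtract (6984/1183)·h_5 from 97/26x_2^2 - 1061/468x_2 - 187/18 → -79091/42588x_2 + 79091/21294
  leading term x_2: subtract (-79091/47873)·h_6 from -79091/42588x_2 + 79091/21294 → 0
  remainder 0.

S(f_1,h_5): leading monomials are coprime, so the S-polynomial reduces to 0 (Buchberger's first criterion).
S(f_2,h_5): leading monomials are coprime, so the S-polynomial reduces to 0 (Buchberger's first criterion).
S(f_3,h_5): lcm = x_1x_2^2. S = -152/273x_1x_2 + 344/91x_1 + 11/3x_2^2 - 10x_2.
  leading term x_1x_2: subtract (38/819x_2)·f_2 from -152/273x_1x_2 + 344/91x_1 + 11/3x_2^2 - 10x_2 → 344/91x_1 + 391/117x_2^2 - 8570/819x_2
  leading term x_1: subtract (-86/273)·f_2 from 344/91x_1 + 391/117x_2^2 - 8570/819x_2 → 391/117x_2^2 - 6764/819x_2 + 860/273
  leading term x_2^2: subtract (6256/1183)·h_5 from 391/117x_2^2 - 6764/819x_2 + 860/273 → -84022/10647x_2 + 168044/10647
  leading term x_2: subtract (-344/49)·h_6 from -84022/10647x_2 + 168044/10647 → 0
  remainder 0.

S(f_4,h_5): leading monomials are coprime, so the S-polynomial reduces to 0 (Buchberger's first criterion).
S(f_1,h_6): leading monomials are coprime, so the S-polynomial reduces to 0 (Buchberger's first criterion).
S(f_2,h_6): leading monomials are coprime, so the S-polynomial reduces to 0 (Buchberger's first criterion).
S(f_3,h_6): lcm = x_1x_2. S = 4/3x_1 + 11/3x_2 - 10.
  leading term x_1: subtract (-1/9)·f_2 from 4/3x_1 + 11/3x_2 - 10 → 40/9x_2 - 80/9
  leading term x_2: subtract (27040/6839)·h_6 from 40/9x_2 - 80/9 → 0
  remainder 0.

S(f_4,h_6): leading monomials are coprime, so the S-polynomial reduces to 0 (Buchberger's first criterion).
S(h_5,h_6): lcm = x_2^2. S = 172/91x_2 - 344/91.
  leading term x_2: subtract (80496/47873)·h_6 from 172/91x_2 - 344/91 → 0
  remainder 0.

Every S-polynomial of the final basis reduces to 0, so we have a Gröbner basis.
Inter-reduce: drop elements whose leading term is divisible by another's, tail-reduce, and make monic.
Reduced Gröbner basis: {x_1 - 2, x_2 - 2}.

The lex basis is triangular: the last element involves only x_2. Solving x_2 - 2 = 0 gives x_2 ∈ {2}; substituting each value into the earlier elements determines the remaining variables.
  x_2 = 2: the earlier basis element becomes x_1 - 2 = 0, giving x_1 = 2 — point (2, 2).
Each listed point satisfies every original equation (direct substitution).
A lex Gröbner basis triangularizes the system, enabling back-substitution.

{(2, 2)}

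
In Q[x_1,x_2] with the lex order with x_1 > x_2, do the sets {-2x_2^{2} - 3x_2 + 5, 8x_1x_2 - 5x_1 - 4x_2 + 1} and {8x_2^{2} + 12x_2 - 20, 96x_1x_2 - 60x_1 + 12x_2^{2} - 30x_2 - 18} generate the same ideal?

Yes, the ideals are equal.

For a fixed monomial order, each ideal has a unique reduced Gröbner basis; comparing bases decides equality.
Buchberger on the first generating set:
f_1 = -2x_2^{2} - 3x_2 + 5, LT = x_2^{2}.
f_2 = 8x_1x_2 - 5x_1 - 4x_2 + 1, LT = x_1x_2.

S(f_1,f_2): lcm = x_1x_2^{2}. S = \tfrac{17}{8}x_1x_2 - \tfrac{5}{2}x_1 + \tfrac{1}{2}x_2^{2} - \tfrac{1}{8}x_2.
  leading term x_1x_2: subtract (\tfrac{17}{64})·f_2 from \tfrac{17}{8}x_1x_2 - \tfrac{5}{2}x_1 + \tfrac{1}{2}x_2^{2} - \tfrac{1}{8}x_2 → -\tfrac{75}{64}x_1 + \tfrac{1}{2}x_2^{2} + \tfrac{15}{16}x_2 - \tfrac{17}{64}
  leading term x_1: no divisor's leading term divides it; move -\tfrac{75}{64}x_1 to the remainder.
  leading term x_2^{2}: subtract (-\tfrac{1}{4})·f_1 from \tfrac{1}{2}x_2^{2} + \tfrac{15}{16}x_2 - \tfrac{17}{64} → \tfrac{3}{16}x_2 + \tfrac{63}{64}
  leading term x_2: no divisor's leading term divides it; move \tfrac{3}{16}x_2 to the remainder.
  leading term 1: no divisor's leading term divides it; move \tfrac{63}{64} to the remainder.
  remainder -\tfrac{75}{64}x_1 + \tfrac{3}{16}x_2 + \tfrac{63}{64} ≠ 0; add g_3 = -\tfrac{75}{64}x_1 + \tfrac{3}{16}x_2 + \tfrac{63}{64} to the basis.

S(f_1,g_3): leading monomials are coprime, so the S-polynomial reduces to 0 (Buchberger's first criterion).
S(f_2,g_3): lcm = x_1x_2. S = -\tfrac{5}{8}x_1 + \tfrac{4}{25}x_2^{2} + \tfrac{17}{50}x_2 + \tfrac{1}{8}.
  leading term x_1: subtract (\tfrac{8}{15})·g_3 from -\tfrac{5}{8}x_1 + \tfrac{4}{25}x_2^{2} + \tfrac{17}{50}x_2 + \tfrac{1}{8} → \tfrac{4}{25}x_2^{2} + \tfrac{6}{25}x_2 - \tfrac{2}{5}
  leading term x_2^{2}: subtract (-\tfrac{2}{25})·f_1 from \tfrac{4}{25}x_2^{2} + \tfrac{6}{25}x_2 - \tfrac{2}{5} → 0
  remainder 0.

Every S-polynomial of the final basis reduces to 0, so we have a Gröbner basis.
Inter-reduce: drop elements whose leading term is divisible by another's, tail-reduce, and make monic.
Reduced Gröbner basis: {x_1 - \tfrac{4}{25}x_2 - \tfrac{21}{25}, x_2^{2} + \tfrac{3}{2}x_2 - \tfrac{5}{2}}.

Buchberger on the second generating set:
h_1 = 8x_2^{2} + 12x_2 - 20, LT = x_2^{2}.
h_2 = 96x_1x_2 - 60x_1 + 12x_2^{2} - 30x_2 - 18, LT = x_1x_2.

S(h_1,h_2): lcm = x_1x_2^{2}. S = \tfrac{17}{8}x_1x_2 - \tfrac{5}{2}x_1 - \tfrac{1}{8}x_2^{3} + \tfrac{5}{16}x_2^{2} + \tfrac{3}{16}x_2.
  leading term x_1x_2: subtract (\tfrac{17}{768})·h_2 from \tfrac{17}{8}x_1x_2 - \tfrac{5}{2}x_1 - \tfrac{1}{8}x_2^{3} + \tfrac{5}{16}x_2^{2} + \tfrac{3}{16}x_2 → -\tfrac{75}{64}x_1 - \tfrac{1}{8}x_2^{3} + \tfrac{3}{64}x_2^{2} + \tfrac{109}{128}x_2 + \tfrac{51}{128}
  leading term x_1: no divisor's leading term divides it; move -\tfrac{75}{64}x_1 to the remainder.
  leading term x_2^{3}: subtract (-\tfrac{1}{64}x_2)·h_1 from -\tfrac{1}{8}x_2^{3} + \tfrac{3}{64}x_2^{2} + \tfrac{109}{128}x_2 + \tfrac{51}{128} → \tfrac{15}{64}x_2^{2} + \tfrac{69}{128}x_2 + \tfrac{51}{128}
  leading term x_2^{2}: subtract (\tfrac{15}{512})·h_1 from \tfrac{15}{64}x_2^{2} + \tfrac{69}{128}x_2 + \tfrac{51}{128} → \tfrac{3}{16}x_2 + \tfrac{63}{64}
  leading term x_2: no divisor's leading term divides it; move \tfrac{3}{16}x_2 to the remainder.
  leading term 1: no divisor's leading term divides it; move \tfrac{63}{64} to the remainder.
  remainder -\tfrac{75}{64}x_1 + \tfrac{3}{16}x_2 + \tfrac{63}{64} ≠ 0; add k_3 = -\tfrac{75}{64}x_1 + \tfrac{3}{16}x_2 + \tfrac{63}{64} to the basis.

S(h_1,k_3): leading monomials are coprime, so the S-polynomial reduces to 0 (Buchberger's first criterion).
S(h_2,k_3): lcm = x_1x_2. S = -\tfrac{5}{8}x_1 + \tfrac{57}{200}x_2^{2} + \tfrac{211}{400}x_2 - \tfrac{3}{16}.
  leading term x_1: subtract (\tfrac{8}{15})·k_3 from -\tfrac{5}{8}x_1 + \tfrac{57}{200}x_2^{2} + \tfrac{211}{400}x_2 - \tfrac{3}{16} → \tfrac{57}{200}x_2^{2} + \tfrac{171}{400}x_2 - \tfrac{57}{80}
  leading term x_2^{2}: subtract (\tfrac{57}{1600})·h_1 from \tfrac{57}{200}x_2^{2} + \tfrac{171}{400}x_2 - \tfrac{57}{80} → 0
  remainder 0.

Every S-polynomial of the final basis reduces to 0, so we have a Gröbner basis.
Inter-reduce: drop elements whose leading term is divisible by another's, tail-reduce, and make monic.
Reduced Gröbner basis: {x_1 - \tfrac{4}{25}x_2 - \tfrac{21}{25}, x_2^{2} + \tfrac{3}{2}x_2 - \tfrac{5}{2}}.

These coincide, so the ideals are equal.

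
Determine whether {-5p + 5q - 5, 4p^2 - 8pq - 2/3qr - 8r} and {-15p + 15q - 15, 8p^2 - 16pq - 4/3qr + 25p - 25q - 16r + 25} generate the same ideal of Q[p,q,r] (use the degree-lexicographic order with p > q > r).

Yes, the ideals are equal.

Equality of ideals is decidable: compute both reduced Gröbner bases (unique for the ordering) and check whether they agree.
Buchberger on the first generating set:
f_1 = -5p + 5q - 5, LT = p.
f_2 = 4p^2 - 8pq - 2/3qr - 8r, LT = p^2.

S(f_1,f_2): lcm = p^2. S = pq + 1/6qr + p + 2r.
  leading term pq: subtract (-1/5q)·f_1 from pq + 1/6qr + p + 2r → q^2 + 1/6qr + p - q + 2r
  leading term q^2: no divisor's leading term divides it; move q^2 to the remainder.
  leading term qr: no divisor's leading term divides it; move 1/6qr to the remainder.
  leading term p: subtract (-1/5)·f_1 from p - q + 2r → 2r - 1
  leading term r: no divisor's leading term divides it; move 2r to the remainder.
  leading term 1: no divisor's leading term divides it; move -1 to the remainder.
  remainder q^2 + 1/6qr + 2r - 1 ≠ 0; add g_3 = q^2 + 1/6qr + 2r - 1 to the basis.

The other S-polynomials (S(f_1,g_3), S(f_2,g_3)) all reduce to 0 modulo the current basis, so we have a Gröbner basis.
Inter-reduce: drop elements whose leading term is divisible by another's, tail-reduce, and make monic.
Reduced Gröbner basis: {q^2 + 1/6qr + 2r - 1, p - q + 1}.

Buchberger on the second generating set:
h_1 = -15p + 15q - 15, LT = p.
h_2 = 8p^2 - 16pq - 4/3qr + 25p - 25q - 16r + 25, LT = p^2.

S(h_1,h_2): lcm = p^2. S = pq + 1/6qr - 17/8p + 25/8q + 2r - 25/8.
  leading term pq: subtract (-1/15q)·h_1 from pq + 1/6qr - 17/8p + 25/8q + 2r - 25/8 → q^2 + 1/6qr - 17/8p + 17/8q + 2r - 25/8
  leading term q^2: no divisor's leading term divides it; move q^2 to the remainder.
  leading term qr: no divisor's leading term divides it; move 1/6qr to the remainder.
  leading term p: subtract (17/120)·h_1 from -17/8p + 17/8q + 2r - 25/8 → 2r - 1
  leading term r: no divisor's leading term divides it; move 2r to the remainder.
  leading term 1: no divisor's leading term divides it; move -1 to the remainder.
  remainder q^2 + 1/6qr + 2r - 1 ≠ 0; add k_3 = q^2 + 1/6qr + 2r - 1 to the basis.

The other S-polynomials (S(h_1,k_3), S(h_2,k_3)) all reduce to 0 modulo the current basis, so we have a Gröbner basis.
Inter-reduce: drop elements whose leading term is divisible by another's, tail-reduce, and make monic.
Reduced Gröbner basis: {q^2 + 1/6qr + 2r - 1, p - q + 1}.

These coincide, so the ideals are equal.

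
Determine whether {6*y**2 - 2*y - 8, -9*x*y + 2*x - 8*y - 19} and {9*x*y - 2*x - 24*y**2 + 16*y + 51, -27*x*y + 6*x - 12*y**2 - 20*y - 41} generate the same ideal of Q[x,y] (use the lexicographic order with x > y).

Yes, the ideals are equal.

Equality of ideals is decidable: compute both reduced Gröbner bases (unique for the ordering) and check whether they agree.
Buchberger on the first generating set:
f_1 = 6*y**2 - 2*y - 8, LT = y**2.
f_2 = -9*x*y + 2*x - 8*y - 19, LT = x*y.

S(f_1,f_2): lcm = x*y**2. S = -1/9*x*y - 4/3*x - 8/9*y**2 - 19/9*y.
  reduce S modulo (f_1, f_2):
  remainder -110/81*x - 187/81*y - 77/81 ≠ 0; add g_3 = -110/81*x - 187/81*y - 77/81 to the basis.

The other S-polynomials (S(f_1,g_3), S(f_2,g_3)) all reduce to 0 modulo the current basis, so we have a Gröbner basis.
Inter-reduce: drop elements whose leading term is divisible by another's, tail-reduce, and make monic.
Reduced Gröbner basis: {x + 17/10*y + 7/10, y**2 - 1/3*y - 4/3}.

Buchberger on the second generating set:
h_1 = 9*x*y - 2*x - 24*y**2 + 16*y + 51, LT = x*y.
h_2 = -27*x*y + 6*x - 12*y**2 - 20*y - 41, LT = x*y.

S(h_1,h_2): lcm = x*y. S = -28/9*y**2 + 28/27*y + 112/27.
  reduce S modulo (h_1, h_2):
  remainder -28/9*y**2 + 28/27*y + 112/27 ≠ 0; add k_3 = -28/9*y**2 + 28/27*y + 112/27 to the basis.

S(h_1,k_3): lcm = x*y**2. S = 1/9*x*y + 4/3*x - 8/3*y**3 + 16/9*y**2 + 17/3*y.
  reduce S modulo (h_1, h_2, k_3):
  remainder 110/81*x + 187/81*y + 77/81 ≠ 0; add k_4 = 110/81*x + 187/81*y + 77/81 to the basis.

The other S-polynomials (S(h_2,k_3), S(h_1,k_4), S(h_2,k_4), S(k_3,k_4)) all reduce to 0 modulo the current basis, so we have a Gröbner basis.
Inter-reduce: drop elements whose leading term is divisible by another's, tail-reduce, and make monic.
Reduced Gröbner basis: {x + 17/10*y + 7/10, y**2 - 1/3*y - 4/3}.

The two bases agree; hence the ideals are identical.
The same test decides containment: I ⊆ J iff every generator of I reduces to 0 modulo a Gröbner basis of J.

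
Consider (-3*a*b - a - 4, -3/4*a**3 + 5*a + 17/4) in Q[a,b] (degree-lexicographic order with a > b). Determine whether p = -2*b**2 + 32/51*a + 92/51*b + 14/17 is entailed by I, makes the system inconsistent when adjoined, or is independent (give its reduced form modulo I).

First compute the reduced Gröbner basis of I by Buchberger's algorithm.
f_1 = -3*a*b - a - 4, LT = a*b.
f_2 = -3/4*a**3 + 5*a + 17/4, LT = a**3.

S(f_1,f_2): lcm = a**3*b. S = 1/3*a**3 + 4/3*a**2 + 20/3*a*b + 17/3*b.
  leading term a**3: subtract (-4/9)·f_2 from 1/3*a**3 + 4/3*a**2 + 20/3*a*b + 17/3*b → 4/3*a**2 + 20/3*a*b + 20/9*a + 17/3*b + 17/9
  leading term a**2: no divisor's leading term divides it; move 4/3*a**2 to the remainder.
  leading term a*b: subtract (-20/9)·f_1 from 20/3*a*b + 20/9*a + 17/3*b + 17/9 → 17/3*b - 7
  leading term b: no divisor's leading term divides it; move 17/3*b to the remainder.
  leading term 1: no divisor's leading term divides it; move -7 to the remainder.
  remainder 4/3*a**2 + 17/3*b - 7 ≠ 0; add h_3 = 4/3*a**2 + 17/3*b - 7 to the basis.

S(f_1,h_3): lcm = a**2*b. S = 1/3*a**2 - 17/4*b**2 + 4/3*a + 21/4*b.
  leading term a**2: subtract (1/4)·h_3 from 1/3*a**2 - 17/4*b**2 + 4/3*a + 21/4*b → -17/4*b**2 + 4/3*a + 23/6*b + 7/4
  leading term b**2: no divisor's leading term divides it; move -17/4*b**2 to the remainder.
  leading term a: no divisor's leading term divides it; move 4/3*a to the remainder.
  leading term b: no divisor's leading term divides it; move 23/6*b to the remainder.
  leading term 1: no divisor's leading term divides it; move 7/4 to the remainder.
  remainder -17/4*b**2 + 4/3*a + 23/6*b + 7/4 ≠ 0; add h_4 = -17/4*b**2 + 4/3*a + 23/6*b + 7/4 to the basis.

The other S-polynomials (S(f_2,h_3), S(f_1,h_4), S(f_2,h_4), S(h_3,h_4)) all reduce to 0 modulo the current basis, so we have a Gröbner basis.
Inter-reduce: drop elements whose leading term is divisible by another's, tail-reduce, and make monic.
Reduced Gröbner basis: {a**2 + 17/4*b - 21/4, a*b + 1/3*a + 4/3, b**2 - 16/51*a - 46/51*b - 7/17}.
Label its elements g_1 = a**2 + 17/4*b - 21/4, g_2 = a*b + 1/3*a + 4/3, g_3 = b**2 - 16/51*a - 46/51*b - 7/17.

Reduce p = -2*b**2 + 32/51*a + 92/51*b + 14/17 modulo G:
  leading term b**2: subtract (-2)·g_3 from -2*b**2 + 32/51*a + 92/51*b + 14/17 → 0
  normal form = 0.
Since the normal form is 0, p ∈ I.

The remainder on division by a Gröbner basis is unique — it is the normal form.

-2*b**2 + 32/51*a + 92/51*b + 14/17 lies in I (it reduces to 0).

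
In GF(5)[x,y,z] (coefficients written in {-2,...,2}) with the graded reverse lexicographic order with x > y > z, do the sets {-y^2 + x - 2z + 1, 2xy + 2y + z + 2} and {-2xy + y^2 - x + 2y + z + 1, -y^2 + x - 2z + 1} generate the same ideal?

For a fixed monomial order, each ideal has a unique reduced Gröbner basis; comparing bases decides equality.
Buchberger on the first generating set:
f_1 = -y^2 + x - 2z + 1, LT = y^2.
f_2 = 2xy + 2y + z + 2, LT = xy.

S(f_1,f_2): lcm = xy^2. S = -x^2 - y^2 + 2xz + 2yz - x - y.
  leading term x^2: no divisor's leading term divides it; move -x^2 to the remainder.
  leading term y^2: subtract (1)·f_1 from -y^2 + 2xz + 2yz - x - y → 2xz + 2yz - 2x - y + 2z - 1
  leading term xz: no divisor's leading term divides it; move 2xz to the remainder.
  leading term yz: no divisor's leading term divides it; move 2yz to the remainder.
  leading term x: no divisor's leading term divides it; move -2x to the remainder.
  leading term y: no divisor's leading term divides it; move -y to the remainder.
  leading term z: no divisor's leading term divides it; move 2z to the remainder.
  leading term 1: no divisor's leading term divides it; move -1 to the remainder.
  remainder -x^2 + 2xz + 2yz - 2x - y + 2z - 1 ≠ 0; add g_3 = -x^2 + 2xz + 2yz - 2x - y + 2z - 1 to the basis.

The other S-polynomials (S(f_1,g_3), S(f_2,g_3)) all reduce to 0 modulo the current basis, so we have a Gröbner basis.
Inter-reduce: drop elements whose leading term is divisible by another's, tail-reduce, and make monic.
Reduced Gröbner basis: {x^2 - 2xz - 2yz + 2x + y - 2z + 1, xy + y - 2z + 1, y^2 - x + 2z - 1}.

Buchberger on the second generating set:
h_1 = -2xy + y^2 - x + 2y + z + 1, LT = xy.
h_2 = -y^2 + x - 2z + 1, LT = y^2.

S(h_1,h_2): lcm = xy^2. S = 2y^3 + x^2 - 2xy - y^2 - 2xz + 2yz + x + 2y.
  leading term y^3: subtract (-2y)·h_2 from 2y^3 + x^2 - 2xy - y^2 - 2xz + 2yz + x + 2y → x^2 - y^2 - 2xz - 2yz + x - y
  leading term x^2: no divisor's leading term divides it; move x^2 to the remainder.
  leading term y^2: subtract (1)·h_2 from -y^2 - 2xz - 2yz + x - y → -2xz - 2yz - y + 2z - 1
  leading term xz: no divisor's leading term divides it; move -2xz to the remainder.
  leading term yz: no divisor's leading term divides it; move -2yz to the remainder.
  leading term y: no divisor's leading term divides it; move -y to the remainder.
  leading term z: no divisor's leading term divides it; move 2z to the remainder.
  leading term 1: no divisor's leading term divides it; move -1 to the remainder.
  remainder x^2 - 2xz - 2yz - y + 2z - 1 ≠ 0; add k_3 = x^2 - 2xz - 2yz - y + 2z - 1 to the basis.

The other S-polynomials (S(h_1,k_3), S(h_2,k_3)) all reduce to 0 modulo the current basis, so we have a Gröbner basis.
Inter-reduce: drop elements whose leading term is divisible by another's, tail-reduce, and make monic.
Reduced Gröbner basis: {x^2 - 2xz - 2yz - y + 2z - 1, xy - y - 2z - 1, y^2 - x + 2z - 1}.

The bases are distinct; the ideals are different.

No, the ideals differ.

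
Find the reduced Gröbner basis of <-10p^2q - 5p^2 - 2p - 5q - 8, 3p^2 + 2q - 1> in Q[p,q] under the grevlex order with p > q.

f_1 = -10p^2q - 5p^2 - 2p - 5q - 8, LT = p^2q.
f_2 = 3p^2 + 2q - 1, LT = p^2.

S(f_1,f_2): lcm = p^2q. S = 1/2p^2 - 2/3q^2 + 1/5p + 5/6q + 4/5.
  leading term p^2: subtract (1/6)·f_2 from 1/2p^2 - 2/3q^2 + 1/5p + 5/6q + 4/5 → -2/3q^2 + 1/5p + 1/2q + 29/30
  leading term q^2: no divisor's leading term divides it; move -2/3q^2 to the remainder.
  leading term p: no divisor's leading term divides it; move 1/5p to the remainder.
  leading term q: no divisor's leading term divides it; move 1/2q to the remainder.
  leading term 1: no divisor's leading term divides it; move 29/30 to the remainder.
  remainder -2/3q^2 + 1/5p + 1/2q + 29/30 ≠ 0; add g_3 = -2/3q^2 + 1/5p + 1/2q + 29/30 to the basis.

The other S-polynomials (S(f_1,g_3), S(f_2,g_3)) all reduce to 0 modulo the current basis, so we have a Gröbner basis.
Inter-reduce: drop elements whose leading term is divisible by another's, tail-reduce, and make monic.

G = {p^2 + 2/3q - 1/3, q^2 - 3/10p - 3/4q - 29/20}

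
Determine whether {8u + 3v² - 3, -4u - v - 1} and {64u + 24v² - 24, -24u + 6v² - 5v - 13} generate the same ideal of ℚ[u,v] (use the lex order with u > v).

Two ideals are equal iff their reduced Gröbner bases coincide (the reduced basis is unique for a fixed ordering).
Buchberger on the first generating set:
f_1 = 8u + 3v² - 3, LT = u.
f_2 = -4u - v - 1, LT = u.

S(f_1,f_2): lcm = u. S = ⅜v² - ¼v - ⅝.
  reduce S modulo (f_1, f_2):
  remainder ⅜v² - ¼v - ⅝ ≠ 0; add g_3 = ⅜v² - ¼v - ⅝ to the basis.

The other S-polynomials (S(f_1,g_3), S(f_2,g_3)) all reduce to 0 modulo the current basis, so we have a Gröbner basis.
Inter-reduce: drop elements whose leading term is divisible by another's, tail-reduce, and make monic.
Reduced Gröbner basis: {u + ¼v + ¼, v² - ⅔v - 5/3}.

Buchberger on the second generating set:
h_1 = 64u + 24v² - 24, LT = u.
h_2 = -24u + 6v² - 5v - 13, LT = u.

S(h_1,h_2): lcm = u. S = ⅝v² - 5/24v - 11/12.
  reduce S modulo (h_1, h_2):
  remainder ⅝v² - 5/24v - 11/12 ≠ 0; add k_3 = ⅝v² - 5/24v - 11/12 to the basis.

The other S-polynomials (S(h_1,k_3), S(h_2,k_3)) all reduce to 0 modulo the current basis, so we have a Gröbner basis.
Inter-reduce: drop elements whose leading term is divisible by another's, tail-reduce, and make monic.
Reduced Gröbner basis: {u + ⅛v + 7/40, v² - ⅓v - 22/15}.

Since the reduced bases disagree, the two ideals are not the same.

No, the ideals differ.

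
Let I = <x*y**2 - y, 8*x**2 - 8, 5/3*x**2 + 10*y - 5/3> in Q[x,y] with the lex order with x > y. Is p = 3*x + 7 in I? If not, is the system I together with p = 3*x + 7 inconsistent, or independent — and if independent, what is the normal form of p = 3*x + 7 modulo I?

Adjoining 3*x + 7 makes the ideal the whole ring: the system is inconsistent.

First compute the reduced Gröbner basis of I by Buchberger's algorithm.
f_1 = x*y**2 - y, LT = x*y**2.
f_2 = 8*x**2 - 8, LT = x**2.
f_3 = 5/3*x**2 + 10*y - 5/3, LT = x**2.

S(f_1,f_2): lcm = x**2*y**2. S = -x*y + y**2.
  leading term x*y: no divisor's leading term divides it; move -x*y to the remainder.
  leading term y**2: no divisor's leading term divides it; move y**2 to the remainder.
  remainder -x*y + y**2 ≠ 0; add h_4 = -x*y + y**2 to the basis.

S(f_1,f_3): lcm = x**2*y**2. S = -x*y - 6*y**3 + y**2.
  leading term x*y: subtract (1)·h_4 from -x*y - 6*y**3 + y**2 → -6*y**3
  leading term y**3: no divisor's leading term divides it; move -6*y**3 to the remainder.
  remainder -6*y**3 ≠ 0; add h_5 = -6*y**3 to the basis.

S(f_2,f_3): lcm = x**2. S = -6*y.
  leading term y: no divisor's leading term divides it; move -6*y to the remainder.
  remainder -6*y ≠ 0; add h_6 = -6*y to the basis.

The other S-polynomials (S(f_1,h_4), S(f_2,h_4), S(f_3,h_4), S(f_1,h_5), S(f_2,h_5), S(f_3,h_5), S(h_4,h_5), S(f_1,h_6), S(f_2,h_6), S(f_3,h_6), S(h_4,h_6), S(h_5,h_6)) all reduce to 0 modulo the current basis, so we have a Gröbner basis.
Inter-reduce: drop elements whose leading term is divisible by another's, tail-reduce, and make monic.
Reduced Gröbner basis: {x**2 - 1, y}.
Label its elements g_1 = x**2 - 1, g_2 = y.

Reduce p = 3*x + 7 modulo G:
  leading term x: no divisor's leading term divides it; move 3*x to the remainder.
  leading term 1: no divisor's leading term divides it; move 7 to the remainder.
  normal form = 3*x + 7.
The normal form is nonzero, so p ∉ I. Since p minus its normal form lies in I, I + (p) = I + (r) where r = 3*x + 7; decide whether this ideal is the whole ring.
Run Buchberger on G together with r (pairs among the g_i already reduce to 0 since G is a Gröbner basis):
g_1 = x**2 - 1, LT = x**2.
g_2 = y, LT = y.
r = 3*x + 7, LT = x.

S(g_1,r): lcm = x**2. S = -7/3*x - 1.
  leading term x: subtract (-7/9)·r from -7/3*x - 1 → 40/9
  leading term 1: no divisor's leading term divides it; move 40/9 to the remainder.
  remainder 40/9 ≠ 0; add m_4 = 40/9 to the basis.

The other S-polynomials (S(g_1,g_2), S(g_2,r), S(g_1,m_4), S(g_2,m_4), S(r,m_4)) all reduce to 0 modulo the current basis, so we have a Gröbner basis.
Inter-reduce: drop elements whose leading term is divisible by another's, tail-reduce, and make monic.
Reduced Gröbner basis: {1}.
The reduced Gröbner basis of I + (p) is {1}: the ideal is the whole ring, so the enlarged system has no common solution — adjoining p is inconsistent.

The remainder on division by a Gröbner basis is unique — it is the normal form.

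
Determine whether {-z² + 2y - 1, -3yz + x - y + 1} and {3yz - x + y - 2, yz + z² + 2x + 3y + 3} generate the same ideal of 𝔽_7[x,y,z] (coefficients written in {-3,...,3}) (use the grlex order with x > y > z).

No, the ideals differ.

Since reduced Gröbner bases are canonical representatives of ideals under a given ordering, it suffices to compute and compare them.
Buchberger on the first generating set:
f_1 = -z² + 2y - 1, LT = z².
f_2 = -3yz + x - y + 1, LT = yz.

S(f_1,f_2): lcm = yz². S = -2xz - 2y² + 2yz + y - 2z.
  leading term xz: no divisor's leading term divides it; move -2xz to the remainder.
  leading term y²: no divisor's leading term divides it; move -2y² to the remainder.
  leading term yz: subtract (-3)·f_2 from 2yz + y - 2z → 3x - 2y - 2z + 3
  leading term x: no divisor's leading term divides it; move 3x to the remainder.
  leading term y: no divisor's leading term divides it; move -2y to the remainder.
  leading term z: no divisor's leading term divides it; move -2z to the remainder.
  leading term 1: no divisor's leading term divides it; move 3 to the remainder.
  remainder -2xz - 2y² + 3x - 2y - 2z + 3 ≠ 0; add g_3 = -2xz - 2y² + 3x - 2y - 2z + 3 to the basis.

S(f_2,g_3): lcm = xyz. S = -y³ + 2x² + 3xy - y² - yz + 2x - 2y.
  leading term y³: no divisor's leading term divides it; move -y³ to the remainder.
  leading term x²: no divisor's leading term divides it; move 2x² to the remainder.
  leading term xy: no divisor's leading term divides it; move 3xy to the remainder.
  leading term y²: no divisor's leading term divides it; move -y² to the remainder.
  leading term yz: subtract (-2)·f_2 from -yz + 2x - 2y → -3x + 3y + 2
  leading term x: no divisor's leading term divides it; move -3x to the remainder.
  leading term y: no divisor's leading term divides it; move 3y to the remainder.
  leading term 1: no divisor's leading term divides it; move 2 to the remainder.
  remainder -y³ + 2x² + 3xy - y² - 3x + 3y + 2 ≠ 0; add g_4 = -y³ + 2x² + 3xy - y² - 3x + 3y + 2 to the basis.

The other S-polynomials (S(f_1,g_3), S(f_1,g_4), S(f_2,g_4), S(g_3,g_4)) all reduce to 0 modulo the current basis, so we have a Gröbner basis.
Inter-reduce: drop elements whose leading term is divisible by another's, tail-reduce, and make monic.
Reduced Gröbner basis: {y³ - 2x² - 3xy + y² + 3x - 3y - 2, xz + y² + 2x + y + z + 2, yz + 2x - 2y + 2, z² - 2y + 1}.

Buchberger on the second generating set:
h_1 = 3yz - x + y - 2, LT = yz.
h_2 = yz + z² + 2x + 3y + 3, LT = yz.

S(h_1,h_2): lcm = yz. S = -z² + 2y + 1.
  leading term z²: no divisor's leading term divides it; move -z² to the remainder.
  leading term y: no divisor's leading term divides it; move 2y to the remainder.
  leading term 1: no divisor's leading term divides it; move 1 to the remainder.
  remainder -z² + 2y + 1 ≠ 0; add k_3 = -z² + 2y + 1 to the basis.

S(h_1,k_3): lcm = yz². S = 2xz + 2y² - 2yz + y - 3z.
  leading term xz: no divisor's leading term divides it; move 2xz to the remainder.
  leading term y²: no divisor's leading term divides it; move 2y² to the remainder.
  leading term yz: subtract (-3)·h_1 from -2yz + y - 3z → -3x - 3y - 3z + 1
  leading term x: no divisor's leading term divides it; move -3x to the remainder.
  leading term y: no divisor's leading term divides it; move -3y to the remainder.
  leading term z: no divisor's leading term divides it; move -3z to the remainder.
  leading term 1: no divisor's leading term divides it; move 1 to the remainder.
  remainder 2xz + 2y² - 3x - 3y - 3z + 1 ≠ 0; add k_4 = 2xz + 2y² - 3x - 3y - 3z + 1 to the basis.

S(h_1,k_4): lcm = xyz. S = -y³ + 2x² + 3xy - 2y² - 2yz - 3x + 3y.
  leading term y³: no divisor's leading term divides it; move -y³ to the remainder.
  leading term x²: no divisor's leading term divides it; move 2x² to the remainder.
  leading term xy: no divisor's leading term divides it; move 3xy to the remainder.
  leading term y²: no divisor's leading term divides it; move -2y² to the remainder.
  leading term yz: subtract (-3)·h_1 from -2yz - 3x + 3y → x - y + 1
  leading term x: no divisor's leading term divides it; move x to the remainder.
  leading term y: no divisor's leading term divides it; move -y to the remainder.
  leading term 1: no divisor's leading term divides it; move 1 to the remainder.
  remainder -y³ + 2x² + 3xy - 2y² + x - y + 1 ≠ 0; add k_5 = -y³ + 2x² + 3xy - 2y² + x - y + 1 to the basis.

The other S-polynomials (S(h_2,k_3), S(h_2,k_4), S(k_3,k_4), S(h_1,k_5), S(h_2,k_5), S(k_3,k_5), S(k_4,k_5)) all reduce to 0 modulo the current basis, so we have a Gröbner basis.
Inter-reduce: drop elements whose leading term is divisible by another's, tail-reduce, and make monic.
Reduced Gröbner basis: {y³ - 2x² - 3xy + 2y² - x + y - 1, xz + y² + 2x + 2y + 2z - 3, yz + 2x - 2y - 3, z² - 2y - 1}.

Since the reduced bases disagree, the two ideals are not the same.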